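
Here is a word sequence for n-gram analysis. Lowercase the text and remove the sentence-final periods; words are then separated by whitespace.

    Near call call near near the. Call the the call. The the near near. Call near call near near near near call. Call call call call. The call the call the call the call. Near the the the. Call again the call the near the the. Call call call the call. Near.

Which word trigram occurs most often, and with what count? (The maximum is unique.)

Trigram frequencies (highest first):
  the call the: 6
  call the call: 5
  call call call: 4
  the the call: 3
  near call call: 2
  call near near: 2
  … (21 more, each ≤ 2)

"the call the", 6 times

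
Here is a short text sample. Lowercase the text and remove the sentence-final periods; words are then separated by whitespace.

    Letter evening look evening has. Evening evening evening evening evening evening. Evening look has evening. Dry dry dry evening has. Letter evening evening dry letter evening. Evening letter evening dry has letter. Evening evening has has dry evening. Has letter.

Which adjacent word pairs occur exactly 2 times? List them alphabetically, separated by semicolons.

Bigram counts meeting the condition (exactly 2 times):
  dry dry: 2
  dry evening: 2
  evening look: 2
  has evening: 2

dry dry; dry evening; evening look; has evening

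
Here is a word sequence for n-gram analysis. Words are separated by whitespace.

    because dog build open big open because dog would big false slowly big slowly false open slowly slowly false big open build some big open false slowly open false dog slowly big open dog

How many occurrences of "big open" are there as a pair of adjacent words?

Scanning the 33 overlapping bigram windows for "big open":
  position 5–6: big open
  position 20–21: big open
  position 24–25: big open
  position 32–33: big open

4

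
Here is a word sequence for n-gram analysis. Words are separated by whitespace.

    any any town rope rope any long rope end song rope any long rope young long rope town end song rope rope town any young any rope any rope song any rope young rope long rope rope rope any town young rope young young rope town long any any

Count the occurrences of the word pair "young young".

1

Scanning the 48 overlapping bigram windows for "young young":
  position 43–44: young young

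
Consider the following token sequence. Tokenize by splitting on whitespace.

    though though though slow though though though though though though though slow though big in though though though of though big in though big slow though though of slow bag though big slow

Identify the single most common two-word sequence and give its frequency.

Bigram frequencies (highest first):
  though though: 11
  though big: 4
  slow though: 3
  though slow: 2
  big in: 2
  in though: 2
  … (6 more, each ≤ 2)

"though though", 11 times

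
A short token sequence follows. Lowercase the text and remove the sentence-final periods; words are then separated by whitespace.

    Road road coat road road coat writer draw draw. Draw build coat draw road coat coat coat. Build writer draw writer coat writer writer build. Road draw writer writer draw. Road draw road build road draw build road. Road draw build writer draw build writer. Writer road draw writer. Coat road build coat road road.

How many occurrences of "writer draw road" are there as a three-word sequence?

Scanning the 53 overlapping trigram windows for "writer draw road":
  position 29–31: writer draw road

1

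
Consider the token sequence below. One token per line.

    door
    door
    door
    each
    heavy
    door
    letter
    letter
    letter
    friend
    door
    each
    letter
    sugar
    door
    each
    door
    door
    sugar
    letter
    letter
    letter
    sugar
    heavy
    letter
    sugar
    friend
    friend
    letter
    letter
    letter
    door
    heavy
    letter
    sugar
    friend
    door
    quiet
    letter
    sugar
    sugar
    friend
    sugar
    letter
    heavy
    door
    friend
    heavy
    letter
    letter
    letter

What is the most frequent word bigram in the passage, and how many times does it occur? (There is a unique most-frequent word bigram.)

"letter letter", 8 times

Bigram frequencies (highest first):
  letter letter: 8
  letter sugar: 5
  door door: 3
  door each: 3
  heavy letter: 3
  sugar friend: 3
  … (22 more, each ≤ 2)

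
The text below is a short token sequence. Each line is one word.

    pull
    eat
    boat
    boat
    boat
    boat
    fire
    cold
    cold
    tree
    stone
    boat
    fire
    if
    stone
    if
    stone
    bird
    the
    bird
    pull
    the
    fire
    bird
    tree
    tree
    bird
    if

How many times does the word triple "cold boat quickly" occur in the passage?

Scanning the 26 overlapping trigram windows for "cold boat quickly":
  (none found)

0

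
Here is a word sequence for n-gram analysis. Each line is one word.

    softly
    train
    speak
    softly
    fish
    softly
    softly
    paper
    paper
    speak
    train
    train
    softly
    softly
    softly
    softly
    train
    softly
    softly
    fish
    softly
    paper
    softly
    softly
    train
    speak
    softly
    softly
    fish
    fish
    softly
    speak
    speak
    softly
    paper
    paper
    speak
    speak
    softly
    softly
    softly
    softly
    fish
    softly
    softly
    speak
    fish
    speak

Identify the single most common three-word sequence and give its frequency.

Trigram frequencies (highest first):
  softly softly softly: 4
  softly fish softly: 3
  softly softly fish: 3
  softly train speak: 2
  train speak softly: 2
  fish softly softly: 2
  … (24 more, each ≤ 2)

"softly softly softly", 4 times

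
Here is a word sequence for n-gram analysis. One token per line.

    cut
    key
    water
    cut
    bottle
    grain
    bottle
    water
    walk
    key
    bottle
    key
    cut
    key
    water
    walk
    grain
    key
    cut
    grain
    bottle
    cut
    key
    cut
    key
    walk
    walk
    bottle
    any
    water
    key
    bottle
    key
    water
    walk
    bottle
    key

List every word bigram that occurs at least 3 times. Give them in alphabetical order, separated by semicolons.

bottle key; cut key; key cut; key water; water walk

Bigram counts meeting the condition (at least 3 times):
  bottle key: 3
  cut key: 4
  key cut: 3
  key water: 3
  water walk: 3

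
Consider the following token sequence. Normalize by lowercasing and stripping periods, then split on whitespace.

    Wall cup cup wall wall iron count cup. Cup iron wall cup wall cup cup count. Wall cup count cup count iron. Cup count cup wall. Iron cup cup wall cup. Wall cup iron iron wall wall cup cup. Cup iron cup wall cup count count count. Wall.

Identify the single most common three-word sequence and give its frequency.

Trigram frequencies (highest first):
  cup wall cup: 4
  wall cup cup: 3
  cup cup wall: 2
  cup cup iron: 2
  wall cup wall: 2
  wall cup count: 2
  … (30 more, each ≤ 2)

"cup wall cup", 4 times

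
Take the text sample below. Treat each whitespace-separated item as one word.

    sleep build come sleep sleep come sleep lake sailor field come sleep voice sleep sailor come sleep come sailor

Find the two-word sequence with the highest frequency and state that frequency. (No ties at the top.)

Bigram frequencies (highest first):
  come sleep: 4
  sleep come: 2
  sleep build: 1
  build come: 1
  sleep sleep: 1
  sleep lake: 1
  … (8 more, each ≤ 1)

"come sleep", 4 times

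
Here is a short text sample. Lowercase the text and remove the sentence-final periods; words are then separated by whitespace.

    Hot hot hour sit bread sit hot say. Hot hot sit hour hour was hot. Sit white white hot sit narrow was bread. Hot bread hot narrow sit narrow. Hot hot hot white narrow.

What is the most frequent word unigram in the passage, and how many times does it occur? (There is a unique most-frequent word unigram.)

"hot", 12 times

Unigram frequencies (highest first):
  hot: 12
  sit: 6
  narrow: 4
  hour: 3
  bread: 3
  white: 3
  … (2 more, each ≤ 2)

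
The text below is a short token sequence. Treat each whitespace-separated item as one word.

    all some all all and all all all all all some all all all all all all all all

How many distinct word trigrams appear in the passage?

7

19 tokens → 17 trigram windows in total.
Repeated trigrams (each contributes count−1 duplicates):
  all all all: 9
  all some all: 2
  some all all: 2
10 duplicate windows → 17 − 10 = 7 distinct.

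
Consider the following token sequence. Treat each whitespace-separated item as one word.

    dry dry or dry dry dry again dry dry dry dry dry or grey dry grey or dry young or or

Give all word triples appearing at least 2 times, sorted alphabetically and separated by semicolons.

dry dry dry; dry dry or

Trigram counts meeting the condition (at least 2 times):
  dry dry dry: 4
  dry dry or: 2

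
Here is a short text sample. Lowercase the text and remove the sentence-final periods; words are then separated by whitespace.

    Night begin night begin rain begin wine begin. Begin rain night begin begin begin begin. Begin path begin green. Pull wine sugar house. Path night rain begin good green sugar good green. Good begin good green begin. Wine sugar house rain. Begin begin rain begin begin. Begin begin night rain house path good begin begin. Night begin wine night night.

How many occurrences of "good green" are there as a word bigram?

3

Scanning the 59 overlapping bigram windows for "good green":
  position 28–29: good green
  position 31–32: good green
  position 35–36: good green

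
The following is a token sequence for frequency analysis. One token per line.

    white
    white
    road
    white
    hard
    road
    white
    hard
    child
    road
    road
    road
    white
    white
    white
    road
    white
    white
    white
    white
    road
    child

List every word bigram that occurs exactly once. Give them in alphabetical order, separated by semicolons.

child road; hard child; hard road; road child

Bigram counts meeting the condition (exactly once):
  child road: 1
  hard child: 1
  hard road: 1
  road child: 1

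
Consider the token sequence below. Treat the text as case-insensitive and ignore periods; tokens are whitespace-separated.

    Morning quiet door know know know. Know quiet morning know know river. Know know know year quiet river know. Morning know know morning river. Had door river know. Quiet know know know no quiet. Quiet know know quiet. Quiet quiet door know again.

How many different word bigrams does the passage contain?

43 tokens → 42 bigram windows in total.
Repeated bigrams (each contributes count−1 duplicates):
  know know: 10
  know quiet: 3
  quiet quiet: 3
  river know: 3
  door know: 2
  know morning: 2
  morning know: 2
  quiet door: 2
  … (1 more repeated)
20 duplicate windows → 42 − 20 = 22 distinct.

22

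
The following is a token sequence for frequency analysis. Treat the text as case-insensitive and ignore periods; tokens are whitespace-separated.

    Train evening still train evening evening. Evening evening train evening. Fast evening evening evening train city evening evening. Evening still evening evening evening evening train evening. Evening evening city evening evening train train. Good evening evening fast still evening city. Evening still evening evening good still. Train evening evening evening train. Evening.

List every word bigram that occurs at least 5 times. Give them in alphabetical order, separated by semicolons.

Bigram counts meeting the condition (at least 5 times):
  evening evening: 17
  evening train: 5
  train evening: 6

evening evening; evening train; train evening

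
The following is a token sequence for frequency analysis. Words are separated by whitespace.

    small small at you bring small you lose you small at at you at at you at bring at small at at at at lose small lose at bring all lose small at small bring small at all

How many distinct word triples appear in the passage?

38 tokens → 36 trigram windows in total.
Repeated trigrams (each contributes count−1 duplicates):
  at at at: 2
  at at you: 2
  at you at: 2
  small at at: 2
4 duplicate windows → 36 − 4 = 32 distinct.

32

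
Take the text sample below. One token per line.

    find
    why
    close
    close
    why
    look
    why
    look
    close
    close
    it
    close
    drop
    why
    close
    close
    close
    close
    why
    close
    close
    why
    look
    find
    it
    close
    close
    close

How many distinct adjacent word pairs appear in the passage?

13

28 tokens → 27 bigram windows in total.
Repeated bigrams (each contributes count−1 duplicates):
  close close: 8
  close why: 3
  why close: 3
  why look: 3
  it close: 2
14 duplicate windows → 27 − 14 = 13 distinct.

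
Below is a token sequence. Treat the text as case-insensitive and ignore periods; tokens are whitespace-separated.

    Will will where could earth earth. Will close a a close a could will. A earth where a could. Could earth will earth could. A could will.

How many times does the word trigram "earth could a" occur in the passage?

1

Scanning the 25 overlapping trigram windows for "earth could a":
  position 23–25: earth could a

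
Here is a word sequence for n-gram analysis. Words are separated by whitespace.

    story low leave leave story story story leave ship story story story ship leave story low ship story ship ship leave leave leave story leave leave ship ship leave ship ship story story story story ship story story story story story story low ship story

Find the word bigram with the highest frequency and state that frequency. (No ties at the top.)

Bigram frequencies (highest first):
  story story: 12
  ship story: 5
  leave leave: 4
  story low: 3
  leave story: 3
  leave ship: 3
  … (6 more, each ≤ 3)

"story story", 12 times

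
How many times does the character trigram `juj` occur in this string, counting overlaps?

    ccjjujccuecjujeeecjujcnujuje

Sliding a length-3 window over the 28 characters (26 positions):
  position 4–6: juj
  position 12–14: juj
  position 19–21: juj
  position 25–27: juj

4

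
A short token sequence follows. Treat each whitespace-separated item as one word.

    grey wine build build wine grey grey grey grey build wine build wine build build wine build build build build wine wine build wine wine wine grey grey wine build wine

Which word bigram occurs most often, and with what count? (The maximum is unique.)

"build wine", 7 times

Bigram frequencies (highest first):
  build wine: 7
  wine build: 6
  build build: 5
  grey grey: 4
  wine wine: 3
  grey wine: 2
  … (2 more, each ≤ 2)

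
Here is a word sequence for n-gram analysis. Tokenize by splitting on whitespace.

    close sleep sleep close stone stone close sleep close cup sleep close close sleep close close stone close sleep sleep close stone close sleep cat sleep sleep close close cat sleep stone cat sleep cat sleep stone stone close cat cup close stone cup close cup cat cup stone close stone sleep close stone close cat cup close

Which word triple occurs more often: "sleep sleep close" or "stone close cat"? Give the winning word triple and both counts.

"sleep sleep close": 3 occurrences
"stone close cat": 2 occurrences

"sleep sleep close" (3 vs 2)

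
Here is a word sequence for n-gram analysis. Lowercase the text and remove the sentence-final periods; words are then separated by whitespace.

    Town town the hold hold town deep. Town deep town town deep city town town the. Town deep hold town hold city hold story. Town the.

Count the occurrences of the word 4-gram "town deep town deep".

1

Scanning the 23 overlapping 4-gram windows for "town deep town deep":
  position 6–9: town deep town deep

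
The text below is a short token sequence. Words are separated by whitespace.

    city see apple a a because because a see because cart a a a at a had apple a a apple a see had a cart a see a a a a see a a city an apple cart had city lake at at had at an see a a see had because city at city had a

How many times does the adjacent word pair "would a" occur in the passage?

0

Scanning the 57 overlapping bigram windows for "would a":
  (none found)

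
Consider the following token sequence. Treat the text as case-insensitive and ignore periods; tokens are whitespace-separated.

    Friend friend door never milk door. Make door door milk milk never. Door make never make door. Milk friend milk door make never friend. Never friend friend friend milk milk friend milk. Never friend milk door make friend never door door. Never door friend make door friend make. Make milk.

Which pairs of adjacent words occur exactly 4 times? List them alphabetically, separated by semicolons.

door make; friend milk

Bigram counts meeting the condition (exactly 4 times):
  door make: 4
  friend milk: 4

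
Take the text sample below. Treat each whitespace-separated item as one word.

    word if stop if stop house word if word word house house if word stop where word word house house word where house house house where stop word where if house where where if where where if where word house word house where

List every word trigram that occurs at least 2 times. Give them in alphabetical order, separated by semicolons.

Trigram counts meeting the condition (at least 2 times):
  where if where: 2
  where where if: 2
  word house house: 2
  word word house: 2

where if where; where where if; word house house; word word house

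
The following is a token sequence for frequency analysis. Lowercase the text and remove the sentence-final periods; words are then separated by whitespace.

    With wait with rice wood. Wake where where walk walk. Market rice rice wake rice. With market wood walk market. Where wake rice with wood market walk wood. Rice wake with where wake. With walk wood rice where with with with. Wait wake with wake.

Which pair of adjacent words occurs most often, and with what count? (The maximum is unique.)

"wake with", 3 times

Bigram frequencies (highest first):
  wake with: 3
  with wait: 2
  walk market: 2
  rice wake: 2
  wake rice: 2
  rice with: 2
  … (27 more, each ≤ 2)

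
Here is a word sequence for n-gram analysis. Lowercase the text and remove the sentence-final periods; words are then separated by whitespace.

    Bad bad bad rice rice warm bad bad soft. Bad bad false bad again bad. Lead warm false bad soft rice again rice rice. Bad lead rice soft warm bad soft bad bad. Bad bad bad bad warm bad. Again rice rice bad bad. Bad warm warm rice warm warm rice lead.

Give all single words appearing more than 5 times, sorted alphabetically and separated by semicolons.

bad; rice; warm

Unigram counts meeting the condition (more than 5 times):
  bad: 22
  rice: 10
  warm: 8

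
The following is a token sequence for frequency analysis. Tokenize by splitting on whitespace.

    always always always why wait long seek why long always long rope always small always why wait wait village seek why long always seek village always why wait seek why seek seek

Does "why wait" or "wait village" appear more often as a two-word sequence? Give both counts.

"why wait" (3 vs 1)

"why wait": 3 occurrences
"wait village": 1 occurrence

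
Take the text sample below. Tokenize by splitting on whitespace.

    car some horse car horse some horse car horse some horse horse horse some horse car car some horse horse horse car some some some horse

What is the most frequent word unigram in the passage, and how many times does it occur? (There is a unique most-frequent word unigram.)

Unigram frequencies (highest first):
  horse: 12
  some: 8
  car: 6

"horse", 12 times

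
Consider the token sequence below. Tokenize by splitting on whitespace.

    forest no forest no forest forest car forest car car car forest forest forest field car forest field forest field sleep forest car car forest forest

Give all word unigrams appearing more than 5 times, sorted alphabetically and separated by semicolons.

Unigram counts meeting the condition (more than 5 times):
  car: 7
  forest: 13

car; forest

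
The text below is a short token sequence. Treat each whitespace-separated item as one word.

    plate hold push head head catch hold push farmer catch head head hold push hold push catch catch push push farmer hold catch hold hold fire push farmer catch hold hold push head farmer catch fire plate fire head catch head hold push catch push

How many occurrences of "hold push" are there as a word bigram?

6

Scanning the 44 overlapping bigram windows for "hold push":
  position 2–3: hold push
  position 7–8: hold push
  position 13–14: hold push
  position 15–16: hold push
  position 31–32: hold push
  position 42–43: hold push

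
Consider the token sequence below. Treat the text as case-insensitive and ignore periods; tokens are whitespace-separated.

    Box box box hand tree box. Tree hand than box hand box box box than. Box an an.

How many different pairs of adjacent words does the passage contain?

12

18 tokens → 17 bigram windows in total.
Repeated bigrams (each contributes count−1 duplicates):
  box box: 4
  box hand: 2
  than box: 2
5 duplicate windows → 17 − 5 = 12 distinct.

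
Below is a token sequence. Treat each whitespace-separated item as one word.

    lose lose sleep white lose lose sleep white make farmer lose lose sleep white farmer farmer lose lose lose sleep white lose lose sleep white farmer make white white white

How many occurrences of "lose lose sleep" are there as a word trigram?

Scanning the 28 overlapping trigram windows for "lose lose sleep":
  position 1–3: lose lose sleep
  position 5–7: lose lose sleep
  position 11–13: lose lose sleep
  position 18–20: lose lose sleep
  position 22–24: lose lose sleep

5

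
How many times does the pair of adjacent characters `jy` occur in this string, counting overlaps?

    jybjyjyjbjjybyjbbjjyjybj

6

Sliding a length-2 window over the 24 characters (23 positions):
  position 1–2: jy
  position 4–5: jy
  position 6–7: jy
  position 11–12: jy
  position 19–20: jy
  position 21–22: jy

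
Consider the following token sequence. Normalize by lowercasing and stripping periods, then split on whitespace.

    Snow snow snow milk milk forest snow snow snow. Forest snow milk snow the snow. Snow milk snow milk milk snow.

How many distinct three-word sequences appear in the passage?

15

21 tokens → 19 trigram windows in total.
Repeated trigrams (each contributes count−1 duplicates):
  snow milk milk: 2
  snow milk snow: 2
  snow snow milk: 2
  snow snow snow: 2
4 duplicate windows → 19 − 4 = 15 distinct.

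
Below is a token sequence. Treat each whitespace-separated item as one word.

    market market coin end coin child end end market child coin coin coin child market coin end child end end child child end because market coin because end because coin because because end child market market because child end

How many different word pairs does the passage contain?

22

39 tokens → 38 bigram windows in total.
Repeated bigrams (each contributes count−1 duplicates):
  child end: 4
  end child: 3
  market coin: 3
  because end: 2
  child market: 2
  coin because: 2
  coin child: 2
  coin coin: 2
  … (4 more repeated)
16 duplicate windows → 38 − 16 = 22 distinct.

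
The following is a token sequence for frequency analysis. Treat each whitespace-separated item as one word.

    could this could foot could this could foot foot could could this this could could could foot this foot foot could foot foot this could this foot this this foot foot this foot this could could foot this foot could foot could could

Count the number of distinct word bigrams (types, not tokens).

43 tokens → 42 bigram windows in total.
Repeated bigrams (each contributes count−1 duplicates):
  could foot: 6
  foot this: 6
  could could: 5
  foot could: 5
  this could: 5
  this foot: 5
  could this: 4
  foot foot: 4
  … (1 more repeated)
33 duplicate windows → 42 − 33 = 9 distinct.

9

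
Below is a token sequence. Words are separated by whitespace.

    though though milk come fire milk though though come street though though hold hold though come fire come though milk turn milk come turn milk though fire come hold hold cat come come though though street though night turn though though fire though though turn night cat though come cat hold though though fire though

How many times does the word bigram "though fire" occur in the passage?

3

Scanning the 54 overlapping bigram windows for "though fire":
  position 26–27: though fire
  position 41–42: though fire
  position 53–54: though fire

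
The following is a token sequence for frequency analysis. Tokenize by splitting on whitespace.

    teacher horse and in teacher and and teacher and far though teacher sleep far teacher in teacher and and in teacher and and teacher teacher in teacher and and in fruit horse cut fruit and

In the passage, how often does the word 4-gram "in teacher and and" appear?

4

Scanning the 32 overlapping 4-gram windows for "in teacher and and":
  position 4–7: in teacher and and
  position 16–19: in teacher and and
  position 20–23: in teacher and and
  position 26–29: in teacher and and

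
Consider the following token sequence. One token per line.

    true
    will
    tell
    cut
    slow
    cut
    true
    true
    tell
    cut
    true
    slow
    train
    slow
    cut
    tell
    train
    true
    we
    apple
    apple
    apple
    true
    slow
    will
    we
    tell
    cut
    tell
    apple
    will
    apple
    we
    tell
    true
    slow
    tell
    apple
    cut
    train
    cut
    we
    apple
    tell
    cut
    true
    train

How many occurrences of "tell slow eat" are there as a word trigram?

Scanning the 45 overlapping trigram windows for "tell slow eat":
  (none found)

0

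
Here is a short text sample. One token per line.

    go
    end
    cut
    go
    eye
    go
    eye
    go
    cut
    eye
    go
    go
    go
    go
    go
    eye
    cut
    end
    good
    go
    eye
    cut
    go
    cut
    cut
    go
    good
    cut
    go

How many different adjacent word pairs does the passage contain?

29 tokens → 28 bigram windows in total.
Repeated bigrams (each contributes count−1 duplicates):
  cut go: 4
  go eye: 4
  go go: 4
  eye go: 3
  eye cut: 2
  go cut: 2
13 duplicate windows → 28 − 13 = 15 distinct.

15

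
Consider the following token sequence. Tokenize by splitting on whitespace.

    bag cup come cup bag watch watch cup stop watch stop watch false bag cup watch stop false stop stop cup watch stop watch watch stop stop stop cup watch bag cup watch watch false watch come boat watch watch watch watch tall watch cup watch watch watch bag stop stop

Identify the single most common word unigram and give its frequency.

"watch", 20 times

Unigram frequencies (highest first):
  watch: 20
  stop: 11
  cup: 8
  bag: 5
  false: 3
  come: 2
  … (2 more, each ≤ 1)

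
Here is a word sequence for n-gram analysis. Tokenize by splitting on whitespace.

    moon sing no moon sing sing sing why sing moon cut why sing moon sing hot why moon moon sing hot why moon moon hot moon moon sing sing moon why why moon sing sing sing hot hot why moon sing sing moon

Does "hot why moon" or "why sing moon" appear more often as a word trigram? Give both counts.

"hot why moon" (3 vs 2)

"hot why moon": 3 occurrences
"why sing moon": 2 occurrences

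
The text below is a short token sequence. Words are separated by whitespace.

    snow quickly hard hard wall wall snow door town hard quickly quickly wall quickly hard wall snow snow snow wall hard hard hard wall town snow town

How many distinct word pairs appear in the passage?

19

27 tokens → 26 bigram windows in total.
Repeated bigrams (each contributes count−1 duplicates):
  hard hard: 3
  hard wall: 3
  quickly hard: 2
  snow snow: 2
  wall snow: 2
7 duplicate windows → 26 − 7 = 19 distinct.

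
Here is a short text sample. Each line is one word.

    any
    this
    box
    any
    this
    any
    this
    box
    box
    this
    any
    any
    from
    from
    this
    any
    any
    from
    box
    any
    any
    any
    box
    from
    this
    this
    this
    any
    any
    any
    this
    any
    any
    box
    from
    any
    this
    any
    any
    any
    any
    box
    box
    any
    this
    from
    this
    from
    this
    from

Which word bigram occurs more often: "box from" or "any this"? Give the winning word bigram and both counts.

"box from": 2 occurrences
"any this": 6 occurrences

"any this" (6 vs 2)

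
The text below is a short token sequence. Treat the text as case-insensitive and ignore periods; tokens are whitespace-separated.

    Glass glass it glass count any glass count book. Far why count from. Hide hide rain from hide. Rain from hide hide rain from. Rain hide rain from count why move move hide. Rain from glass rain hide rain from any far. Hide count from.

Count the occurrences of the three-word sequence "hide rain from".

6

Scanning the 43 overlapping trigram windows for "hide rain from":
  position 15–17: hide rain from
  position 18–20: hide rain from
  position 22–24: hide rain from
  position 26–28: hide rain from
  position 33–35: hide rain from
  position 38–40: hide rain from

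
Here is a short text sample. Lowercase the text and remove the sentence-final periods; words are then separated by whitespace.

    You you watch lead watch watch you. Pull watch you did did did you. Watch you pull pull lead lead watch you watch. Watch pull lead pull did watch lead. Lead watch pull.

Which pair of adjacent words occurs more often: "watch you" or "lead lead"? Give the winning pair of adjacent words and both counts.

"watch you" (4 vs 2)

"watch you": 4 occurrences
"lead lead": 2 occurrences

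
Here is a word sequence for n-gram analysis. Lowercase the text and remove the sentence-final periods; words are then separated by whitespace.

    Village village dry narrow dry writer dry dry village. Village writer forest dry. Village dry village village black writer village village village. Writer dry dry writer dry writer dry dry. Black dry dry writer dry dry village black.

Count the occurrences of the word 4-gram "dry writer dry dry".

Scanning the 35 overlapping 4-gram windows for "dry writer dry dry":
  position 5–8: dry writer dry dry
  position 27–30: dry writer dry dry
  position 33–36: dry writer dry dry

3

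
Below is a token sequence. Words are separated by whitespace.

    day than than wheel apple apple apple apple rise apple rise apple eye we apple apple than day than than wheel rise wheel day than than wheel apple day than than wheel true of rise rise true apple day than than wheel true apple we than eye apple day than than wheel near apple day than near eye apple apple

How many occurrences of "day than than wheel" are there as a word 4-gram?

6

Scanning the 57 overlapping 4-gram windows for "day than than wheel":
  position 1–4: day than than wheel
  position 18–21: day than than wheel
  position 24–27: day than than wheel
  position 29–32: day than than wheel
  position 39–42: day than than wheel
  position 49–52: day than than wheel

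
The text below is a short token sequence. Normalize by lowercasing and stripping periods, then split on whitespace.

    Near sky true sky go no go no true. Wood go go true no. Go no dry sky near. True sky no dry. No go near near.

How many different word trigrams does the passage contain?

27 tokens → 25 trigram windows in total.
Repeated trigrams (each contributes count−1 duplicates):
  no go no: 2
1 duplicate windows → 25 − 1 = 24 distinct.

24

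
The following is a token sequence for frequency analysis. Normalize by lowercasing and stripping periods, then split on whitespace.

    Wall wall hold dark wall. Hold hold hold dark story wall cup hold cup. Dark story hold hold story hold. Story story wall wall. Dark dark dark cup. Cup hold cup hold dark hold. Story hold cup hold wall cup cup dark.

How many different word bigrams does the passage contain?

42 tokens → 41 bigram windows in total.
Repeated bigrams (each contributes count−1 duplicates):
  cup hold: 4
  hold cup: 3
  hold dark: 3
  hold hold: 3
  hold story: 3
  story hold: 3
  cup cup: 2
  cup dark: 2
  … (6 more repeated)
21 duplicate windows → 41 − 21 = 20 distinct.

20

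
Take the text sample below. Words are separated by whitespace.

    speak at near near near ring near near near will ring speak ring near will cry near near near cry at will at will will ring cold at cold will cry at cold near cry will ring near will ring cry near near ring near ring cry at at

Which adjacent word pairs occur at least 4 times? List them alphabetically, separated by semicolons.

near near; ring near; will ring

Bigram counts meeting the condition (at least 4 times):
  near near: 7
  ring near: 4
  will ring: 4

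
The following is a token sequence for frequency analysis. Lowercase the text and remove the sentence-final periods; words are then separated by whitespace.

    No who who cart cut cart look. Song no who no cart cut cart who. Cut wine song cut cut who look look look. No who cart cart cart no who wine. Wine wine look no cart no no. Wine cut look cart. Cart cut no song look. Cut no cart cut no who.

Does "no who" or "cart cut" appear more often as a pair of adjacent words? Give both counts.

"no who" (5 vs 4)

"no who": 5 occurrences
"cart cut": 4 occurrences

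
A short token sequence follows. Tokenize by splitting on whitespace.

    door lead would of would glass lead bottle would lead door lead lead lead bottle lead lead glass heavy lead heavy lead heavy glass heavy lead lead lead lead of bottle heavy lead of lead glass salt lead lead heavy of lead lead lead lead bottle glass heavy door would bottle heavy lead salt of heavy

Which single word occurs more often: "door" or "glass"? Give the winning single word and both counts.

"glass" (5 vs 3)

"door": 3 occurrences
"glass": 5 occurrences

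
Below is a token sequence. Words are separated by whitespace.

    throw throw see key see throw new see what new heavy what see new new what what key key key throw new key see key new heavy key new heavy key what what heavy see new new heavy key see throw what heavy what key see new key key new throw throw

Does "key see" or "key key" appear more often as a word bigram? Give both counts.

"key see" (4 vs 3)

"key see": 4 occurrences
"key key": 3 occurrences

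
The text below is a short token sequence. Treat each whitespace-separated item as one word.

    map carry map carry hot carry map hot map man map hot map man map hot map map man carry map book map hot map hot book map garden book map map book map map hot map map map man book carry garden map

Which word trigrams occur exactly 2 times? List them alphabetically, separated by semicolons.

book map map; hot map man; hot map map; man map hot; map book map; map man map; map map man

Trigram counts meeting the condition (exactly 2 times):
  book map map: 2
  hot map man: 2
  hot map map: 2
  man map hot: 2
  map book map: 2
  map man map: 2
  map map man: 2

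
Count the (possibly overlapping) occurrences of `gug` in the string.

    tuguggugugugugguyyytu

Sliding a length-3 window over the 21 characters (19 positions):
  position 3–5: gug
  position 6–8: gug
  position 8–10: gug
  position 10–12: gug
  position 12–14: gug

5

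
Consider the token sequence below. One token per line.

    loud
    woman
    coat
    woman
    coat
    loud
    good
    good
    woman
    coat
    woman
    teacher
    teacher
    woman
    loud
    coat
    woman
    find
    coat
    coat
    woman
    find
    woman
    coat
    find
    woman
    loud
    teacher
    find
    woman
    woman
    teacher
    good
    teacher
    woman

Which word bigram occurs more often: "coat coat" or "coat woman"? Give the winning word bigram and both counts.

"coat woman" (4 vs 1)

"coat coat": 1 occurrence
"coat woman": 4 occurrences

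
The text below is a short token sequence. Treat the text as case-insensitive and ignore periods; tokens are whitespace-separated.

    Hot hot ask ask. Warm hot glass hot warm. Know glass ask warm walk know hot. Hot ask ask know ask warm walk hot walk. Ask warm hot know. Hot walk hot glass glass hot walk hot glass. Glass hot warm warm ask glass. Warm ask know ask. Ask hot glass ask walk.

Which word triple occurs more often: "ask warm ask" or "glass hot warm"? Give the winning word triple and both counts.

"ask warm ask": 0 occurrences
"glass hot warm": 2 occurrences

"glass hot warm" (2 vs 0)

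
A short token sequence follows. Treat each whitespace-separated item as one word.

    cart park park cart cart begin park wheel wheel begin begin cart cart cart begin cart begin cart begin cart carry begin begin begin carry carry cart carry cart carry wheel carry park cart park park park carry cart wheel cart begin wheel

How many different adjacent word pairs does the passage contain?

23

43 tokens → 42 bigram windows in total.
Repeated bigrams (each contributes count−1 duplicates):
  cart begin: 5
  begin cart: 4
  begin begin: 3
  carry cart: 3
  cart carry: 3
  cart cart: 3
  park park: 3
  cart park: 2
  … (1 more repeated)
19 duplicate windows → 42 − 19 = 23 distinct.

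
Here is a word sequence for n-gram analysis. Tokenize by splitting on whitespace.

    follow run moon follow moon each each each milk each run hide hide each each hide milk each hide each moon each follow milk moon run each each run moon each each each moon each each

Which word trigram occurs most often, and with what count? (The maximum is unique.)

"moon each each", 3 times

Trigram frequencies (highest first):
  moon each each: 3
  each each each: 2
  each moon each: 2
  follow run moon: 1
  run moon follow: 1
  moon follow moon: 1
  … (24 more, each ≤ 1)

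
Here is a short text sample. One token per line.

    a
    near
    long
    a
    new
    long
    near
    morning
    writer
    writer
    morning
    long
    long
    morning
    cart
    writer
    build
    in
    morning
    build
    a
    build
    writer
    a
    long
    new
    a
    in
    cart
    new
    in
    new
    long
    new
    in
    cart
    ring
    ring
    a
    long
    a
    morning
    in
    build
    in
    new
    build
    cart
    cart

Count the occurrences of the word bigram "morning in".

Scanning the 48 overlapping bigram windows for "morning in":
  position 42–43: morning in

1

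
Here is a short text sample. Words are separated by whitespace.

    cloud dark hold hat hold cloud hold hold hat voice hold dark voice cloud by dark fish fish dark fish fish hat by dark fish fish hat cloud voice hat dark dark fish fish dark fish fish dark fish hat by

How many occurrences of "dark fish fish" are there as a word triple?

Scanning the 39 overlapping trigram windows for "dark fish fish":
  position 16–18: dark fish fish
  position 19–21: dark fish fish
  position 24–26: dark fish fish
  position 32–34: dark fish fish
  position 35–37: dark fish fish

5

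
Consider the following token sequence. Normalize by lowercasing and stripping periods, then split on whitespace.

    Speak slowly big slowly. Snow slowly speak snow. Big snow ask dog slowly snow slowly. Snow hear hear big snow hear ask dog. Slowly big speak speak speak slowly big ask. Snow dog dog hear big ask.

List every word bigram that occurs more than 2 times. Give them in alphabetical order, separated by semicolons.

slowly big; slowly snow

Bigram counts meeting the condition (more than 2 times):
  slowly big: 3
  slowly snow: 3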